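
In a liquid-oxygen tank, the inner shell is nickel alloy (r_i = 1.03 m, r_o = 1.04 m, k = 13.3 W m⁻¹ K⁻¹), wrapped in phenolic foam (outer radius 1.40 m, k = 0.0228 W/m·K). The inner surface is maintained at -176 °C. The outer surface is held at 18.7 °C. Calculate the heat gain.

Q = 226 W

Treat each layer as a resistance in series:
  R_nickel alloy = (1/1.03 − 1/1.04)/(4πk) = 0.009335/(4π·13.3) = 5.586×10^-5 K/W
  R_phenolic foam = (1/1.04 − 1/1.40)/(4πk) = 0.2473/(4π·0.0228) = 0.8630 K/W
ΣR = 5.586×10^-5 + 0.8630 = 0.8631 K/W
Q = ΔT/ΣR = (-176 °C − 18.7 °C)/0.8631 = -226 W
(Negative Q ⇒ heat flows inward; heat gain = 226 W.)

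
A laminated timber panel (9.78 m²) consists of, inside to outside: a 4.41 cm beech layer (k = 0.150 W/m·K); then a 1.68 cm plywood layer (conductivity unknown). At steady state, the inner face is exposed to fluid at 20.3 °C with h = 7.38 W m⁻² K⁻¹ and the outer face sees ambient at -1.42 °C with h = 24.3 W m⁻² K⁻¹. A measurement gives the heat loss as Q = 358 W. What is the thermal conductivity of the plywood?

k = 0.137 W/m·K

ΣR = ΔT/Q = |20.3 − -1.42|/358 = 0.06067 K/W
Known resistances:
  R_conv,in = 1/(hA) = 1/(7.38·9.78) = 0.01385 K/W
  R_beech = L/(kA) = 0.0441/(0.150·9.78) = 0.03006 K/W
  R_conv,out = 1/(hA) = 1/(24.3·9.78) = 0.004208 K/W
R_plywood = ΣR − ΣR_known = 0.06067 − 0.04812 = 0.01255 K/W
L/(kA) = 0.01255 ⇒ k = 0.0168/(0.01255·9.78) = 0.137 W/m·K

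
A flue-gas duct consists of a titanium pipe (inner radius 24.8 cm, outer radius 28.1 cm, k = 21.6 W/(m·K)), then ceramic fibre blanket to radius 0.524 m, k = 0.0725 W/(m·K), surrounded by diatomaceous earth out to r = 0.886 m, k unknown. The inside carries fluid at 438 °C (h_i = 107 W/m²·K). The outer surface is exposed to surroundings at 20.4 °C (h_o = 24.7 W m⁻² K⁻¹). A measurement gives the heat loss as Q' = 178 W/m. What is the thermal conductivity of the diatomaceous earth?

k = 0.0867 W/m·K

ΣR = ΔT/Q' = |438 − 20.4|/178 = 2.346 m·K/W
Known resistances:
  R'_conv,in = 1/(2πr h) = 1/(2π·0.248·107) = 0.005998 m·K/W
  R'_titanium = ln(0.281/0.248)/(2πk) = 0.1249/(2π·21.6) = 9.205×10^-4 m·K/W
  R'_ceramic fibre blanket = ln(0.524/0.281)/(2πk) = 0.6231/(2π·0.0725) = 1.368 m·K/W
  R'_conv,out = 1/(2πr h) = 1/(2π·0.886·24.7) = 0.007273 m·K/W
R_diatomaceous earth = ΣR − ΣR_known = 2.346 − 1.382 = 0.9640 m·K/W
ln(r₂/r₁)/(2πk) = 0.9640 ⇒ k = 0.5252/(2π·0.9640) = 0.0867 W/m·K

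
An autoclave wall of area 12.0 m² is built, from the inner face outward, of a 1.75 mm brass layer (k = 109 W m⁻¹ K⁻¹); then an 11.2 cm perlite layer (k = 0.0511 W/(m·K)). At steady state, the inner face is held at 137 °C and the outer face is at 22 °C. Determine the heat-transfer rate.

Series thermal resistances, inner to outer:
  R_brass = L/(kA) = 0.00175/(109·12.0) = 1.338×10^-6 K/W
  R_perlite = L/(kA) = 0.112/(0.0511·12.0) = 0.1826 K/W
ΣR = 1.338×10^-6 + 0.1826 = 0.1826 K/W
Q = ΔT/ΣR = (137 °C − 22 °C)/0.1826 = 630 W

Q = 630 W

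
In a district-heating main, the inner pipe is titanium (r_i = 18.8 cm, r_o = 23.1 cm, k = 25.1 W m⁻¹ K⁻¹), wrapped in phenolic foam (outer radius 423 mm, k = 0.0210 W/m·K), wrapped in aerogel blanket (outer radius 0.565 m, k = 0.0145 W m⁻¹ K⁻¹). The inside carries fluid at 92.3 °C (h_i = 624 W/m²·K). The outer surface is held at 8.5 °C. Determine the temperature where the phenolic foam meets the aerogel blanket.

Treat each layer as a resistance in series:
  R'_conv,in = 1/(2πr h) = 1/(2π·0.188·624) = 0.001357 m·K/W
  R'_titanium = ln(0.231/0.188)/(2πk) = 0.2060/(2π·25.1) = 0.001306 m·K/W
  R'_phenolic foam = ln(0.423/0.231)/(2πk) = 0.6050/(2π·0.0210) = 4.585 m·K/W
  R'_aerogel blanket = ln(0.565/0.423)/(2πk) = 0.2895/(2π·0.0145) = 3.177 m·K/W
ΣR = 0.001357 + 0.001306 + 4.585 + 3.177 = 7.765 m·K/W
Q' = ΔT/ΣR = (92.3 °C − 8.5 °C)/7.765 = 10.79 W/m
From the inner boundary to the phenolic foam/aerogel blanket interface, ΣR_partial = 4.588 m·K/W.
T_interface = T_in − Q'·ΣR_partial = 92.3 °C − (10.79)(4.588) = 42.8 °C

T = 42.8 °C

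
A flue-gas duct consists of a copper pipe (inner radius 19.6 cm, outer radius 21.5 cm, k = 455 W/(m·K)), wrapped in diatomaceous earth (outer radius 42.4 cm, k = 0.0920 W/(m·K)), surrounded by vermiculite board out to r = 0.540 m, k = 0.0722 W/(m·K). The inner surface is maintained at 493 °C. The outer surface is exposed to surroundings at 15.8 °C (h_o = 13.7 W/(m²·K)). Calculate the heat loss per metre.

Series thermal resistances, inner to outer:
  R'_copper = ln(0.215/0.196)/(2πk) = 0.09252/(2π·455) = 3.236×10^-5 m·K/W
  R'_diatomaceous earth = ln(0.424/0.215)/(2πk) = 0.6791/(2π·0.0920) = 1.175 m·K/W
  R'_vermiculite board = ln(0.540/0.424)/(2πk) = 0.2418/(2π·0.0722) = 0.5331 m·K/W
  R'_conv,out = 1/(2πr h) = 1/(2π·0.540·13.7) = 0.02151 m·K/W
ΣR = 3.236×10^-5 + 1.175 + 0.5331 + 0.02151 = 1.730 m·K/W
Q' = ΔT/ΣR = (493 °C − 15.8 °C)/1.730 = 276 W/m

Q' = 276 W/m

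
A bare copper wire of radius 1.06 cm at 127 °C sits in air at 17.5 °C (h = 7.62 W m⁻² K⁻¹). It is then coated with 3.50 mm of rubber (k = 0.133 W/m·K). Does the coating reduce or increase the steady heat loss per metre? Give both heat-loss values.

Critical radius for a cylinder: r_cr = k/h = 0.0175 m = 1.75 cm.
Outer radius after coating: r₂ = 0.0106 + 0.00350 = 0.01410 m.
Since r₁ < r_cr and r₂ ≤ r_cr, the coating moves toward the maximum at r_cr — heat loss rises.
Bare: R = 1/(2πr₁h) = 1.970 m·K/W; Q = 109.5/1.970 = 55.6 W/m.
Coated: R = R_cond + R_conv = 1.823 m·K/W; Q = 109.5/1.823 = 60.1 W/m.

increases: 55.6 → 60.1 W/m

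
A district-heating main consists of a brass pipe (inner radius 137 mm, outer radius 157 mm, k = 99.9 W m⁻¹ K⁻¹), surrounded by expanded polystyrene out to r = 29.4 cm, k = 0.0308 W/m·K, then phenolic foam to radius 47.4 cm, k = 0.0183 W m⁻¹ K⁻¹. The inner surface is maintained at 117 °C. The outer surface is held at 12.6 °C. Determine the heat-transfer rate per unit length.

Series thermal resistances, inner to outer:
  R'_brass = ln(0.157/0.137)/(2πk) = 0.1363/(2π·99.9) = 2.171×10^-4 m·K/W
  R'_expanded polystyrene = ln(0.294/0.157)/(2πk) = 0.6273/(2π·0.0308) = 3.242 m·K/W
  R'_phenolic foam = ln(0.474/0.294)/(2πk) = 0.4776/(2π·0.0183) = 4.154 m·K/W
ΣR = 2.171×10^-4 + 3.242 + 4.154 = 7.396 m·K/W
Q' = ΔT/ΣR = (117 °C − 12.6 °C)/7.396 = 14.1 W/m

Q' = 14.1 W/m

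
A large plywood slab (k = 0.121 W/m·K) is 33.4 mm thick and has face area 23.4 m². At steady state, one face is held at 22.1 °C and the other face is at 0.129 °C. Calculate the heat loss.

Q = kA·ΔT/L = 0.121 × 23.4 × |22.1 °C − 0.129 °C| / 0.0334 = 1860 W

Q = 1860 W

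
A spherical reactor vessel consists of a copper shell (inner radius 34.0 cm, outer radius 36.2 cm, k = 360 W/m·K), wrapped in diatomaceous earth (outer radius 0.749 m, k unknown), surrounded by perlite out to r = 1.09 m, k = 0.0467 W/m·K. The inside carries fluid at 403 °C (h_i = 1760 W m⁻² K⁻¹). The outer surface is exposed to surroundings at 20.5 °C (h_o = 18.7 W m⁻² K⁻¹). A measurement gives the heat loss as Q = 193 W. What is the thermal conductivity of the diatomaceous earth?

k = 0.0897 W/m·K

ΣR = ΔT/Q = |403 − 20.5|/193 = 1.982 K/W
Known resistances:
  R_conv,in = 1/(4πr²h) = 1/(4π·0.340²·1760) = 3.911×10^-4 K/W
  R_copper = (1/0.340 − 1/0.362)/(4πk) = 0.1787/(4π·360) = 3.951×10^-5 K/W
  R_perlite = (1/0.749 − 1/1.09)/(4πk) = 0.4177/(4π·0.0467) = 0.7117 K/W
  R_conv,out = 1/(4πr²h) = 1/(4π·1.09²·18.7) = 0.003582 K/W
R_diatomaceous earth = ΣR − ΣR_known = 1.982 − 0.7157 = 1.266 K/W
(1/r₁−1/r₂)/(4πk) = 1.266 ⇒ k = 1.427/(4π·1.266) = 0.0897 W/m·K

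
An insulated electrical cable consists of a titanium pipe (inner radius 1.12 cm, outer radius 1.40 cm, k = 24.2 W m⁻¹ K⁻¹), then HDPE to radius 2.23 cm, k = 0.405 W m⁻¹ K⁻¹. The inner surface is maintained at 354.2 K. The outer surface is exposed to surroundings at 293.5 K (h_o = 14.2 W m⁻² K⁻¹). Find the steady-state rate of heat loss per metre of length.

Q' = 88.4 W/m

Resistance network (inner→outer):
  R'_titanium = ln(0.0140/0.0112)/(2πk) = 0.2231/(2π·24.2) = 0.001468 m·K/W
  R'_HDPE = ln(0.0223/0.0140)/(2πk) = 0.4655/(2π·0.405) = 0.1829 m·K/W
  R'_conv,out = 1/(2πr h) = 1/(2π·0.0223·14.2) = 0.5026 m·K/W
ΣR = 0.001468 + 0.1829 + 0.5026 = 0.6870 m·K/W
Q' = ΔT/ΣR = (354.2 K − 293.5 K)/0.6870 = 88.4 W/m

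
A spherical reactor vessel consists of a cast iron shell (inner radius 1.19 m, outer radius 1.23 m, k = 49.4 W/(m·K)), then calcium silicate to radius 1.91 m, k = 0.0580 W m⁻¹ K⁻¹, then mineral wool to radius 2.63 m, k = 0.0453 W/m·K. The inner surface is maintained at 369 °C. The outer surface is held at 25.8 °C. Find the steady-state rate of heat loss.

Resistance network (inner→outer):
  R_cast iron = (1/1.19 − 1/1.23)/(4πk) = 0.02733/(4π·49.4) = 4.402×10^-5 K/W
  R_calcium silicate = (1/1.23 − 1/1.91)/(4πk) = 0.2894/(4π·0.0580) = 0.3971 K/W
  R_mineral wool = (1/1.91 − 1/2.63)/(4πk) = 0.1433/(4π·0.0453) = 0.2518 K/W
ΣR = 4.402×10^-5 + 0.3971 + 0.2518 = 0.6489 K/W
Q = ΔT/ΣR = (369 °C − 25.8 °C)/0.6489 = 529 W

Q = 529 W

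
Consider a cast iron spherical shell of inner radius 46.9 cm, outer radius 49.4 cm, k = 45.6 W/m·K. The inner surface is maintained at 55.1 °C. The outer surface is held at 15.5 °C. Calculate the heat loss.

Q = 2.10×10^5 W

Q = 4πk·ΔT/(1/r₁ − 1/r₂) = 4π × 45.6 × 39.6 / (1/0.469 − 1/0.494) = 2.10×10^5 W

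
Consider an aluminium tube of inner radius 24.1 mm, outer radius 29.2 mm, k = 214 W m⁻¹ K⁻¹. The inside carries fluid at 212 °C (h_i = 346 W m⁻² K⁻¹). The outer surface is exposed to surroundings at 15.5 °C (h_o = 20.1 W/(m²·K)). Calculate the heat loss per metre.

Q' = 677 W/m

Resistance network (inner→outer):
  R'_conv,in = 1/(2πr h) = 1/(2π·0.0241·346) = 0.01909 m·K/W
  R'_aluminium = ln(0.0292/0.0241)/(2πk) = 0.1920/(2π·214) = 1.428×10^-4 m·K/W
  R'_conv,out = 1/(2πr h) = 1/(2π·0.0292·20.1) = 0.2712 m·K/W
ΣR = 0.01909 + 1.428×10^-4 + 0.2712 = 0.2904 m·K/W
Q' = ΔT/ΣR = (212 °C − 15.5 °C)/0.2904 = 677 W/m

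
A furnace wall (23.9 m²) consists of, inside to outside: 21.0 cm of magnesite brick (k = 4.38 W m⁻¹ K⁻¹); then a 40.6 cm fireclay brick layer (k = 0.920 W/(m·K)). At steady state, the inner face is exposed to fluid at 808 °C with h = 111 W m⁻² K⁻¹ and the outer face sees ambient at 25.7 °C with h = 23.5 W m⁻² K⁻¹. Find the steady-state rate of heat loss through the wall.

Q = 34.6 kW

Resistance network (inner→outer):
  R_conv,in = 1/(hA) = 1/(111·23.9) = 3.769×10^-4 K/W
  R_magnesite brick = L/(kA) = 0.210/(4.38·23.9) = 0.002006 K/W
  R_fireclay brick = L/(kA) = 0.406/(0.920·23.9) = 0.01846 K/W
  R_conv,out = 1/(hA) = 1/(23.5·23.9) = 0.001780 K/W
ΣR = 3.769×10^-4 + 0.002006 + 0.01846 + 0.001780 = 0.02262 K/W
Q = ΔT/ΣR = (808 °C − 25.7 °C)/0.02262 = 34600 W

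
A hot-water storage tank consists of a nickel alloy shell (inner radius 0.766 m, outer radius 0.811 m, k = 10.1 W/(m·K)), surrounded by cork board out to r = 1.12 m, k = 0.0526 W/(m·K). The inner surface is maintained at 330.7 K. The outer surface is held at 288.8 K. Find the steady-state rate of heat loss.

Resistance network (inner→outer):
  R_nickel alloy = (1/0.766 − 1/0.811)/(4πk) = 0.07244/(4π·10.1) = 5.707×10^-4 K/W
  R_cork board = (1/0.811 − 1/1.12)/(4πk) = 0.3402/(4π·0.0526) = 0.5147 K/W
ΣR = 5.707×10^-4 + 0.5147 = 0.5153 K/W
Q = ΔT/ΣR = (330.7 K − 288.8 K)/0.5153 = 81.3 W

Q = 81.3 W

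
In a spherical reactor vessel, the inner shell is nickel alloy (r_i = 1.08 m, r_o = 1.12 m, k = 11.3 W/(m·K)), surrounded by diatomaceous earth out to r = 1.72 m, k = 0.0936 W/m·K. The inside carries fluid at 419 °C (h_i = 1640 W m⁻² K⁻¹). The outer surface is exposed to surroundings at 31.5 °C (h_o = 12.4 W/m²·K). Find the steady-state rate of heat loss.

Treat each layer as a resistance in series:
  R_conv,in = 1/(4πr²h) = 1/(4π·1.08²·1640) = 4.160×10^-5 K/W
  R_nickel alloy = (1/1.08 − 1/1.12)/(4πk) = 0.03307/(4π·11.3) = 2.329×10^-4 K/W
  R_diatomaceous earth = (1/1.12 − 1/1.72)/(4πk) = 0.3115/(4π·0.0936) = 0.2648 K/W
  R_conv,out = 1/(4πr²h) = 1/(4π·1.72²·12.4) = 0.002169 K/W
ΣR = 4.160×10^-5 + 2.329×10^-4 + 0.2648 + 0.002169 = 0.2672 K/W
Q = ΔT/ΣR = (419 °C − 31.5 °C)/0.2672 = 1450 W

Q = 1450 W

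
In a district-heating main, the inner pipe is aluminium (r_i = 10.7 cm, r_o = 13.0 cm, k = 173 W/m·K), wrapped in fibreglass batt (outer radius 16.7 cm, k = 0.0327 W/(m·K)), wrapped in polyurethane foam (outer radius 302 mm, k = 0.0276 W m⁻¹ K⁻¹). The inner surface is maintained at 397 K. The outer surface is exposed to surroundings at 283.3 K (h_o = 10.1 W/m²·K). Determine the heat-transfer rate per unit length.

Treat each layer as a resistance in series:
  R'_aluminium = ln(0.130/0.107)/(2πk) = 0.1947/(2π·173) = 1.791×10^-4 m·K/W
  R'_fibreglass batt = ln(0.167/0.130)/(2πk) = 0.2505/(2π·0.0327) = 1.219 m·K/W
  R'_polyurethane foam = ln(0.302/0.167)/(2πk) = 0.5924/(2π·0.0276) = 3.416 m·K/W
  R'_conv,out = 1/(2πr h) = 1/(2π·0.302·10.1) = 0.05218 m·K/W
ΣR = 1.791×10^-4 + 1.219 + 3.416 + 0.05218 = 4.687 m·K/W
Q' = ΔT/ΣR = (397 K − 283.3 K)/4.687 = 24.3 W/m

Q' = 24.3 W/m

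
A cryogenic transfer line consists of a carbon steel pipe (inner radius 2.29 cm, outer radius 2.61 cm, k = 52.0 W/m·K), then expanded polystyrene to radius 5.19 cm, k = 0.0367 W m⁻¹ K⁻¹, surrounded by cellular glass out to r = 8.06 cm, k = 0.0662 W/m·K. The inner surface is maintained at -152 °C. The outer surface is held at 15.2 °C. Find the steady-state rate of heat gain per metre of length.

Q' = 41.4 W/m

Series thermal resistances, inner to outer:
  R'_carbon steel = ln(0.0261/0.0229)/(2πk) = 0.1308/(2π·52.0) = 4.003×10^-4 m·K/W
  R'_expanded polystyrene = ln(0.0519/0.0261)/(2πk) = 0.6874/(2π·0.0367) = 2.981 m·K/W
  R'_cellular glass = ln(0.0806/0.0519)/(2πk) = 0.4402/(2π·0.0662) = 1.058 m·K/W
ΣR = 4.003×10^-4 + 2.981 + 1.058 = 4.039 m·K/W
Q' = ΔT/ΣR = (-152 °C − 15.2 °C)/4.039 = -41.4 W/m
(Negative Q' ⇒ heat flows inward; heat gain = 41.4 W/m.)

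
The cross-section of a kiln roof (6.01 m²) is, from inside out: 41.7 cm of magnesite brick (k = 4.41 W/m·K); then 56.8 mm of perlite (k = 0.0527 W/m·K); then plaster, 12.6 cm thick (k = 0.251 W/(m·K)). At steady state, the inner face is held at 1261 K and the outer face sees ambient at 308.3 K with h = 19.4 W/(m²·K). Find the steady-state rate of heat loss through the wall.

Series thermal resistances, inner to outer:
  R_magnesite brick = L/(kA) = 0.417/(4.41·6.01) = 0.01573 K/W
  R_perlite = L/(kA) = 0.0568/(0.0527·6.01) = 0.1793 K/W
  R_plaster = L/(kA) = 0.126/(0.251·6.01) = 0.08353 K/W
  R_conv,out = 1/(hA) = 1/(19.4·6.01) = 0.008577 K/W
ΣR = 0.01573 + 0.1793 + 0.08353 + 0.008577 = 0.2871 K/W
Q = ΔT/ΣR = (1261 K − 308.3 K)/0.2871 = 3320 W

Q = 3.32 kW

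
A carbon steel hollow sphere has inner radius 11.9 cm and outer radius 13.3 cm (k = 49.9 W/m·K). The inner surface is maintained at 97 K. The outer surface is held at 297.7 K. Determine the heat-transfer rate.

Q = 4πk·ΔT/(1/r₁ − 1/r₂) = 4π × 49.9 × 200.7 / (1/0.119 − 1/0.133) = 1.42×10^5 W

Q = 142 kW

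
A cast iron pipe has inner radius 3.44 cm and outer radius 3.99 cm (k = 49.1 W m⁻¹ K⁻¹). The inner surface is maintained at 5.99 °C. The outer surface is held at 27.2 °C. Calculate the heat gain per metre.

Q' = 2πk·ΔT/ln(r₂/r₁) = 2π × 49.1 × 21.21 / ln(0.0399/0.0344) = 44100 W/m

Q' = 44.1 kW/m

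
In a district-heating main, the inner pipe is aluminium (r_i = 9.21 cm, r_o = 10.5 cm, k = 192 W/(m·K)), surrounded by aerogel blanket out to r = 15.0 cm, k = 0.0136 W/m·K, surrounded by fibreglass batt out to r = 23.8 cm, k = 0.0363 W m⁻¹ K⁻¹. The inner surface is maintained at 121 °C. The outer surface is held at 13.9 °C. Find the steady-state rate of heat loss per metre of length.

Treat each layer as a resistance in series:
  R'_aluminium = ln(0.105/0.0921)/(2πk) = 0.1311/(2π·192) = 1.087×10^-4 m·K/W
  R'_aerogel blanket = ln(0.150/0.105)/(2πk) = 0.3567/(2π·0.0136) = 4.174 m·K/W
  R'_fibreglass batt = ln(0.238/0.150)/(2πk) = 0.4616/(2π·0.0363) = 2.024 m·K/W
ΣR = 1.087×10^-4 + 4.174 + 2.024 = 6.198 m·K/W
Q' = ΔT/ΣR = (121 °C − 13.9 °C)/6.198 = 17.3 W/m

Q' = 17.3 W/m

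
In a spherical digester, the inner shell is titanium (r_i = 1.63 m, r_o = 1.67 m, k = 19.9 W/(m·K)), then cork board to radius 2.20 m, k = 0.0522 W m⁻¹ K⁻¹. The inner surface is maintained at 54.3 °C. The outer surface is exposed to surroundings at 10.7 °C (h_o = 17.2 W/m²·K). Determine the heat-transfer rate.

Q = 197 W

Resistance network (inner→outer):
  R_titanium = (1/1.63 − 1/1.67)/(4πk) = 0.01469/(4π·19.9) = 5.876×10^-5 K/W
  R_cork board = (1/1.67 − 1/2.20)/(4πk) = 0.1443/(4π·0.0522) = 0.2199 K/W
  R_conv,out = 1/(4πr²h) = 1/(4π·2.20²·17.2) = 9.559×10^-4 K/W
ΣR = 5.876×10^-5 + 0.2199 + 9.559×10^-4 = 0.2209 K/W
Q = ΔT/ΣR = (54.3 °C − 10.7 °C)/0.2209 = 197 W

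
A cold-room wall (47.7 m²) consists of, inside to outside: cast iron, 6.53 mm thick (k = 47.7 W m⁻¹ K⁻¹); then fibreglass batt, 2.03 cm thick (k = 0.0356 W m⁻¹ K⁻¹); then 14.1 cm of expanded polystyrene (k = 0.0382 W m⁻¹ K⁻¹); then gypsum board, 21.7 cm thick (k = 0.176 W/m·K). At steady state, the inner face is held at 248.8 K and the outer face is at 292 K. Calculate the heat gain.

Series thermal resistances, inner to outer:
  R_cast iron = L/(kA) = 0.00653/(47.7·47.7) = 2.870×10^-6 K/W
  R_fibreglass batt = L/(kA) = 0.0203/(0.0356·47.7) = 0.01195 K/W
  R_expanded polystyrene = L/(kA) = 0.141/(0.0382·47.7) = 0.07738 K/W
  R_gypsum board = L/(kA) = 0.217/(0.176·47.7) = 0.02585 K/W
ΣR = 2.870×10^-6 + 0.01195 + 0.07738 + 0.02585 = 0.1152 K/W
Q = ΔT/ΣR = (248.8 K − 292 K)/0.1152 = -375 W
(Negative Q ⇒ heat flows inward; heat gain = 375 W.)

Q = 375 W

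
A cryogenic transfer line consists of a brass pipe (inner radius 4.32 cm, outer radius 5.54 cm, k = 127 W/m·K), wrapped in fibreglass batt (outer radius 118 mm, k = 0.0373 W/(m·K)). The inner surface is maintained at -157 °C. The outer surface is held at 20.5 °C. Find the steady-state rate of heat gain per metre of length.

Q' = 55.0 W/m

Series thermal resistances, inner to outer:
  R'_brass = ln(0.0554/0.0432)/(2πk) = 0.2487/(2π·127) = 3.117×10^-4 m·K/W
  R'_fibreglass batt = ln(0.118/0.0554)/(2πk) = 0.7561/(2π·0.0373) = 3.226 m·K/W
ΣR = 3.117×10^-4 + 3.226 = 3.226 m·K/W
Q' = ΔT/ΣR = (-157 °C − 20.5 °C)/3.226 = -55.0 W/m
(Negative Q' ⇒ heat flows inward; heat gain = 55.0 W/m.)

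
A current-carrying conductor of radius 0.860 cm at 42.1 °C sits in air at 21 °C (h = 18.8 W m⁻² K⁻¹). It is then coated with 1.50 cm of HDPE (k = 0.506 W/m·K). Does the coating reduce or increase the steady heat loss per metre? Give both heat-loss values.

Critical radius for a cylinder: r_cr = k/h = 0.0269 m = 2.69 cm.
Outer radius after coating: r₂ = 0.00860 + 0.0150 = 0.02360 m.
Since r₁ < r_cr and r₂ ≤ r_cr, the coating moves toward the maximum at r_cr — heat loss rises.
Bare: R = 1/(2πr₁h) = 0.9844 m·K/W; Q = 21.1/0.9844 = 21.4 W/m.
Coated: R = R_cond + R_conv = 0.6762 m·K/W; Q = 21.1/0.6762 = 31.2 W/m.

increases: 21.4 → 31.2 W/m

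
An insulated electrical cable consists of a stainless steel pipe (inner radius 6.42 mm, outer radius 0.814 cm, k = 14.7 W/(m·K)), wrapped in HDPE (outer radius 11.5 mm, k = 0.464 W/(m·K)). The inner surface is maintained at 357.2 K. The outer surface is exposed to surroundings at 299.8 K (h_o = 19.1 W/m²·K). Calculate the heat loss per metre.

Series thermal resistances, inner to outer:
  R'_stainless steel = ln(0.00814/0.00642)/(2πk) = 0.2374/(2π·14.7) = 0.002570 m·K/W
  R'_HDPE = ln(0.0115/0.00814)/(2πk) = 0.3456/(2π·0.464) = 0.1185 m·K/W
  R'_conv,out = 1/(2πr h) = 1/(2π·0.0115·19.1) = 0.7246 m·K/W
ΣR = 0.002570 + 0.1185 + 0.7246 = 0.8457 m·K/W
Q' = ΔT/ΣR = (357.2 K − 299.8 K)/0.8457 = 67.9 W/m

Q' = 67.9 W/m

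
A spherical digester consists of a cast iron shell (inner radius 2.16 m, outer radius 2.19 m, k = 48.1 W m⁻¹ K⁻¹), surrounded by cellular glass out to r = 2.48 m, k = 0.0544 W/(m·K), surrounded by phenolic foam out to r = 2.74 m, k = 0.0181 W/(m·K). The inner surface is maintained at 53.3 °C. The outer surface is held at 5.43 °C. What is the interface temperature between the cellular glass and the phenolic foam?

Resistance network (inner→outer):
  R_cast iron = (1/2.16 − 1/2.19)/(4πk) = 0.006342/(4π·48.1) = 1.049×10^-5 K/W
  R_cellular glass = (1/2.19 − 1/2.48)/(4πk) = 0.05340/(4π·0.0544) = 0.07811 K/W
  R_phenolic foam = (1/2.48 − 1/2.74)/(4πk) = 0.03826/(4π·0.0181) = 0.1682 K/W
ΣR = 1.049×10^-5 + 0.07811 + 0.1682 = 0.2463 K/W
Q = ΔT/ΣR = (53.3 °C − 5.43 °C)/0.2463 = 194.4 W
From the inner boundary to the cellular glass/phenolic foam interface, ΣR_partial = 0.07812 K/W.
T_interface = T_in − Q·ΣR_partial = 53.3 °C − (194.4)(0.07812) = 38.1 °C

T = 38.1 °C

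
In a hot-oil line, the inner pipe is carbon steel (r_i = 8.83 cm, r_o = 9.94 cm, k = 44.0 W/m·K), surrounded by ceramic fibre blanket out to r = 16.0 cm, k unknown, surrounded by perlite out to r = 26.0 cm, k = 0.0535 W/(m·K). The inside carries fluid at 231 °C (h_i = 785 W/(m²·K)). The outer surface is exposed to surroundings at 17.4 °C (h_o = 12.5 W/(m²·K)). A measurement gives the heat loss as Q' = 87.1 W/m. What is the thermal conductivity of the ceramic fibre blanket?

ΣR = ΔT/Q' = |231 − 17.4|/87.1 = 2.452 m·K/W
Known resistances:
  R'_conv,in = 1/(2πr h) = 1/(2π·0.0883·785) = 0.002296 m·K/W
  R'_carbon steel = ln(0.0994/0.0883)/(2πk) = 0.1184/(2π·44.0) = 4.283×10^-4 m·K/W
  R'_perlite = ln(0.260/0.160)/(2πk) = 0.4855/(2π·0.0535) = 1.444 m·K/W
  R'_conv,out = 1/(2πr h) = 1/(2π·0.260·12.5) = 0.04897 m·K/W
R_ceramic fibre blanket = ΣR − ΣR_known = 2.452 − 1.496 = 0.9560 m·K/W
ln(r₂/r₁)/(2πk) = 0.9560 ⇒ k = 0.4760/(2π·0.9560) = 0.0792 W/m·K

k = 0.0792 W/m·K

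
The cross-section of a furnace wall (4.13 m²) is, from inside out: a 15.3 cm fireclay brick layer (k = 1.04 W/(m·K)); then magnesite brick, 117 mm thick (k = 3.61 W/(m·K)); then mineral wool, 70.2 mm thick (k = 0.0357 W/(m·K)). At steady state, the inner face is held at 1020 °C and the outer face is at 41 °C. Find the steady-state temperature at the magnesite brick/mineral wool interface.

T = 938 °C

Resistance network (inner→outer):
  R_fireclay brick = L/(kA) = 0.153/(1.04·4.13) = 0.03562 K/W
  R_magnesite brick = L/(kA) = 0.117/(3.61·4.13) = 0.007847 K/W
  R_mineral wool = L/(kA) = 0.0702/(0.0357·4.13) = 0.4761 K/W
ΣR = 0.03562 + 0.007847 + 0.4761 = 0.5196 K/W
Q = ΔT/ΣR = (1020 °C − 41 °C)/0.5196 = 1884 W
From the inner boundary to the magnesite brick/mineral wool interface, ΣR_partial = 0.04347 K/W.
T_interface = T_in − Q·ΣR_partial = 1020 °C − (1884)(0.04347) = 938 °C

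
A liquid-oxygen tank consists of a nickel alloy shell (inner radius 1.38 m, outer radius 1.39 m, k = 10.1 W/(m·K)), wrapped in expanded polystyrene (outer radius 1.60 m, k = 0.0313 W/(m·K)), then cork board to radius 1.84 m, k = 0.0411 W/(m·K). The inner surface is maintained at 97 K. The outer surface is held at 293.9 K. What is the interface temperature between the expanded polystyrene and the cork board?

Series thermal resistances, inner to outer:
  R_nickel alloy = (1/1.38 − 1/1.39)/(4πk) = 0.005213/(4π·10.1) = 4.107×10^-5 K/W
  R_expanded polystyrene = (1/1.39 − 1/1.60)/(4πk) = 0.09442/(4π·0.0313) = 0.2401 K/W
  R_cork board = (1/1.60 − 1/1.84)/(4πk) = 0.08152/(4π·0.0411) = 0.1578 K/W
ΣR = 4.107×10^-5 + 0.2401 + 0.1578 = 0.3979 K/W
Q = ΔT/ΣR = (97 K − 293.9 K)/0.3979 = -494.8 W
From the inner boundary to the expanded polystyrene/cork board interface, ΣR_partial = 0.2401 K/W.
T_interface = T_in − Q·ΣR_partial = 97 K − (-494.8)(0.2401) = 215.8 K

T = 215.8 K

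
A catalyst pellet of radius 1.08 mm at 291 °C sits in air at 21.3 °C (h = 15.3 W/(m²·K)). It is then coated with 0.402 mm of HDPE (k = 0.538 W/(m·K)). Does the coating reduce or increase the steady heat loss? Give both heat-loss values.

increases: 0.0605 → 0.112 W

Critical radius for a sphere: r_cr = 2k/h = 0.0703 m = 7.03 cm.
Outer radius after coating: r₂ = 0.00108 + 4.02×10^-4 = 0.001482 m.
Since r₁ < r_cr and r₂ ≤ r_cr, the coating moves toward the maximum at r_cr — heat loss rises.
Bare: R = 1/(4πr₁²h) = 4459 K/W; Q = 269.7/4459 = 0.0605 W.
Coated: R = R_cond + R_conv = 2405 K/W; Q = 269.7/2405 = 0.112 W.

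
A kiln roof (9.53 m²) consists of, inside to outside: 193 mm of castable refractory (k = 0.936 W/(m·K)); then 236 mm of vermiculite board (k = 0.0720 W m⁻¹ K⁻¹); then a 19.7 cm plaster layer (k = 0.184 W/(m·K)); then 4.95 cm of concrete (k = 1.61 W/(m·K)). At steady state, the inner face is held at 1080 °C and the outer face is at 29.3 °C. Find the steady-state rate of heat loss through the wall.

Treat each layer as a resistance in series:
  R_castable refractory = L/(kA) = 0.193/(0.936·9.53) = 0.02164 K/W
  R_vermiculite board = L/(kA) = 0.236/(0.0720·9.53) = 0.3439 K/W
  R_plaster = L/(kA) = 0.197/(0.184·9.53) = 0.1123 K/W
  R_concrete = L/(kA) = 0.0495/(1.61·9.53) = 0.003226 K/W
ΣR = 0.02164 + 0.3439 + 0.1123 + 0.003226 = 0.4811 K/W
Q = ΔT/ΣR = (1080 °C − 29.3 °C)/0.4811 = 2180 W

Q = 2180 W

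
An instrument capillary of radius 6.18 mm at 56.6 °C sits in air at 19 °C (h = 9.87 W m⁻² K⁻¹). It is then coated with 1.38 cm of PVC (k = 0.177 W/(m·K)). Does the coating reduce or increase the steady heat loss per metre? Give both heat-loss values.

Critical radius for a cylinder: r_cr = k/h = 0.0179 m = 1.79 cm.
Outer radius after coating: r₂ = 0.00618 + 0.0138 = 0.01998 m.
r₁ < r_cr < r₂: heat loss rises to a maximum at r_cr then falls. Whether the coating helps depends on whether Q(r₂) has dropped back below Q(r₁).
Bare: R = 1/(2πr₁h) = 2.609 m·K/W; Q = 37.6/2.609 = 14.4 W/m.
Coated: R = R_cond + R_conv = 1.862 m·K/W; Q = 37.6/1.862 = 20.2 W/m.

increases: 14.4 → 20.2 W/m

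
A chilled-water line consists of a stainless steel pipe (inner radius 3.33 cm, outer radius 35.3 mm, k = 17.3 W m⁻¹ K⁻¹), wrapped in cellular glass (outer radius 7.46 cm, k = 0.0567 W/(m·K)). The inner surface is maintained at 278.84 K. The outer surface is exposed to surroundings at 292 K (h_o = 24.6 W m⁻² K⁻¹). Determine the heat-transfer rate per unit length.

Resistance network (inner→outer):
  R'_stainless steel = ln(0.0353/0.0333)/(2πk) = 0.05833/(2π·17.3) = 5.366×10^-4 m·K/W
  R'_cellular glass = ln(0.0746/0.0353)/(2πk) = 0.7483/(2π·0.0567) = 2.100 m·K/W
  R'_conv,out = 1/(2πr h) = 1/(2π·0.0746·24.6) = 0.08673 m·K/W
ΣR = 5.366×10^-4 + 2.100 + 0.08673 = 2.187 m·K/W
Q' = ΔT/ΣR = (278.84 K − 292 K)/2.187 = -6.02 W/m
(Negative Q' ⇒ heat flows inward; heat gain = 6.02 W/m.)

Q' = 6.02 W/m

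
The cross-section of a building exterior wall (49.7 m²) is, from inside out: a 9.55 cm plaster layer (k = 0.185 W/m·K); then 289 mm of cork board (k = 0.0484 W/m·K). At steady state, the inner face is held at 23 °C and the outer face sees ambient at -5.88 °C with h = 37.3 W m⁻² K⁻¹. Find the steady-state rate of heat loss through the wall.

Series thermal resistances, inner to outer:
  R_plaster = L/(kA) = 0.0955/(0.185·49.7) = 0.01039 K/W
  R_cork board = L/(kA) = 0.289/(0.0484·49.7) = 0.1201 K/W
  R_conv,out = 1/(hA) = 1/(37.3·49.7) = 5.394×10^-4 K/W
ΣR = 0.01039 + 0.1201 + 5.394×10^-4 = 0.1310 K/W
Q = ΔT/ΣR = (23 °C − -5.88 °C)/0.1310 = 220 W

Q = 220 W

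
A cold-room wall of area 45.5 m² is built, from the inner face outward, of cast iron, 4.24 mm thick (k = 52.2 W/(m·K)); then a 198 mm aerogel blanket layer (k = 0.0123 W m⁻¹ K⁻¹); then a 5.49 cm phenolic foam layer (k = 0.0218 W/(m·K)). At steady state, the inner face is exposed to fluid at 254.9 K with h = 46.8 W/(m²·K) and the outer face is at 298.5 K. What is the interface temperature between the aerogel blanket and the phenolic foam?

Treat each layer as a resistance in series:
  R_conv,in = 1/(hA) = 1/(46.8·45.5) = 4.696×10^-4 K/W
  R_cast iron = L/(kA) = 0.00424/(52.2·45.5) = 1.785×10^-6 K/W
  R_aerogel blanket = L/(kA) = 0.198/(0.0123·45.5) = 0.3538 K/W
  R_phenolic foam = L/(kA) = 0.0549/(0.0218·45.5) = 0.05535 K/W
ΣR = 4.696×10^-4 + 1.785×10^-6 + 0.3538 + 0.05535 = 0.4096 K/W
Q = ΔT/ΣR = (254.9 K − 298.5 K)/0.4096 = -106.4 W
From the inner boundary to the aerogel blanket/phenolic foam interface, ΣR_partial = 0.3543 K/W.
T_interface = T_in − Q·ΣR_partial = 254.9 K − (-106.4)(0.3543) = 292.6 K

T = 292.6 K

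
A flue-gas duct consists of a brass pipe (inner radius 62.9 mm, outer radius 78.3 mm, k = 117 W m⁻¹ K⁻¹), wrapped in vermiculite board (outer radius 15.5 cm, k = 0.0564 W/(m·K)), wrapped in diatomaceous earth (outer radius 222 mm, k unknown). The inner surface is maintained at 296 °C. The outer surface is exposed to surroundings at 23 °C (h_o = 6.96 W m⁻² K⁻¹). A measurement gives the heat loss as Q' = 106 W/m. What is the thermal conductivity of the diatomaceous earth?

k = 0.105 W/m·K

ΣR = ΔT/Q' = |296 − 23|/106 = 2.575 m·K/W
Known resistances:
  R'_brass = ln(0.0783/0.0629)/(2πk) = 0.2190/(2π·117) = 2.979×10^-4 m·K/W
  R'_vermiculite board = ln(0.155/0.0783)/(2πk) = 0.6829/(2π·0.0564) = 1.927 m·K/W
  R'_conv,out = 1/(2πr h) = 1/(2π·0.222·6.96) = 0.1030 m·K/W
R_diatomaceous earth = ΣR − ΣR_known = 2.575 − 2.030 = 0.5450 m·K/W
ln(r₂/r₁)/(2πk) = 0.5450 ⇒ k = 0.3593/(2π·0.5450) = 0.105 W/m·K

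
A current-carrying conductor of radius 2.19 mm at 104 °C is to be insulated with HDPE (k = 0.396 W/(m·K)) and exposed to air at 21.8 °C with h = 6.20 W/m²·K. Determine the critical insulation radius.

For a cylinder, r_cr = k_ins/h = 0.396/6.20 = 0.0639 m = 6.39 cm

r_cr = 6.39 cm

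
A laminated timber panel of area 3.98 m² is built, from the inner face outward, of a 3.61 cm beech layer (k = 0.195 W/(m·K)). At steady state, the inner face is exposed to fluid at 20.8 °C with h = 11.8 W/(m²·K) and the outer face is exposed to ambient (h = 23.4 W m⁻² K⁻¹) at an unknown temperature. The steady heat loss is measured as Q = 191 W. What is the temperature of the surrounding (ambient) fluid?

T_out = 5.80 °C

Series resistances:
  R_conv,in = 1/(hA) = 1/(11.8·3.98) = 0.02129 K/W
  R_beech = L/(kA) = 0.0361/(0.195·3.98) = 0.04651 K/W
  R_conv,out = 1/(hA) = 1/(23.4·3.98) = 0.01074 K/W
ΣR = 0.07854 K/W
ΔT = Q·ΣR = 191 × 0.07854 = 15.00 K
Heat flows outward, so T_out = T_in − ΔT = 20.8 − 15.00 = 5.80 °C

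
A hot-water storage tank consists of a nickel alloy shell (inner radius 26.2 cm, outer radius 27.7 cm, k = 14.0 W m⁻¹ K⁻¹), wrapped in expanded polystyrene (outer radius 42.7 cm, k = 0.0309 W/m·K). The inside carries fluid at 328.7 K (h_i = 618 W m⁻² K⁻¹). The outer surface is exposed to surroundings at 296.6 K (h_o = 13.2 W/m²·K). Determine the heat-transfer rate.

Resistance network (inner→outer):
  R_conv,in = 1/(4πr²h) = 1/(4π·0.262²·618) = 0.001876 K/W
  R_nickel alloy = (1/0.262 − 1/0.277)/(4πk) = 0.2067/(4π·14.0) = 0.001175 K/W
  R_expanded polystyrene = (1/0.277 − 1/0.427)/(4πk) = 1.268/(4π·0.0309) = 3.266 K/W
  R_conv,out = 1/(4πr²h) = 1/(4π·0.427²·13.2) = 0.03306 K/W
ΣR = 0.001876 + 0.001175 + 3.266 + 0.03306 = 3.302 K/W
Q = ΔT/ΣR = (328.7 K − 296.6 K)/3.302 = 9.72 W

Q = 9.72 W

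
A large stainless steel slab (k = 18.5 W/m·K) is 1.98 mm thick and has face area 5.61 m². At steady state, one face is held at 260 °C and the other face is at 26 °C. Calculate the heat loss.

Q = 1.23×10^7 W

Q = kA·ΔT/L = 18.5 × 5.61 × |260 °C − 26 °C| / 0.00198 = 1.23×10^7 W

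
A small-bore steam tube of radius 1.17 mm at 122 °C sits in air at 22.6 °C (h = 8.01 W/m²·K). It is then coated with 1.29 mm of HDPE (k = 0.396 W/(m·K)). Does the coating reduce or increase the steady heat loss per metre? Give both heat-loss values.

Critical radius for a cylinder: r_cr = k/h = 0.0494 m = 4.94 cm.
Outer radius after coating: r₂ = 0.00117 + 0.00129 = 0.00246 m.
Since r₁ < r_cr and r₂ ≤ r_cr, the coating moves toward the maximum at r_cr — heat loss rises.
Bare: R = 1/(2πr₁h) = 16.98 m·K/W; Q = 99.4/16.98 = 5.85 W/m.
Coated: R = R_cond + R_conv = 8.376 m·K/W; Q = 99.4/8.376 = 11.9 W/m.

increases: 5.85 → 11.9 W/m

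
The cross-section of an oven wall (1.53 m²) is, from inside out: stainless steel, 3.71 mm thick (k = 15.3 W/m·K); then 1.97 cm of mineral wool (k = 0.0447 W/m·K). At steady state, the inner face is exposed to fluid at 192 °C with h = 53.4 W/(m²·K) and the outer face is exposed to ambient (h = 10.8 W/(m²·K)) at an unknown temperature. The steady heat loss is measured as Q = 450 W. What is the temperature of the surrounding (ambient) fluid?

Sum the resistances:
  R_conv,in = 1/(hA) = 1/(53.4·1.53) = 0.01224 K/W
  R_stainless steel = L/(kA) = 0.00371/(15.3·1.53) = 1.585×10^-4 K/W
  R_mineral wool = L/(kA) = 0.0197/(0.0447·1.53) = 0.2880 K/W
  R_conv,out = 1/(hA) = 1/(10.8·1.53) = 0.06052 K/W
ΣR = 0.3610 K/W
ΔT = Q·ΣR = 450 × 0.3610 = 162.4 K
Heat flows outward, so T_out = T_in − ΔT = 192 − 162.4 = 29.6 °C

T_out = 29.6 °C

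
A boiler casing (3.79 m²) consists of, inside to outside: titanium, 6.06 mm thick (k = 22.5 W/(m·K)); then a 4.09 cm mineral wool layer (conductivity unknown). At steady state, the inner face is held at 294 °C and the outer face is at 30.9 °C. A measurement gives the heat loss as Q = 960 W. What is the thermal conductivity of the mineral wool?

ΣR = ΔT/Q = |294 − 30.9|/960 = 0.2741 K/W
Known resistances:
  R_titanium = L/(kA) = 0.00606/(22.5·3.79) = 7.106×10^-5 K/W
R_mineral wool = ΣR − ΣR_known = 0.2741 − 7.106×10^-5 = 0.2740 K/W
L/(kA) = 0.2740 ⇒ k = 0.0409/(0.2740·3.79) = 0.0394 W/m·K

k = 0.0394 W/m·K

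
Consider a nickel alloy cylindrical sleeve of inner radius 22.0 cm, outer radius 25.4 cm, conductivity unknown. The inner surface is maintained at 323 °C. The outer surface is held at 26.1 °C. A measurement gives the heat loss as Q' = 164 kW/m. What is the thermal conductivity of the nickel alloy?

ΣR = ΔT/Q' = |323 − 26.1|/1.64×10^5 = 0.001810 m·K/W
ln(r₂/r₁)/(2πk) = 0.001810 ⇒ k = 0.1437/(2π·0.001810) = 12.6 W/m·K

k = 12.6 W/m·K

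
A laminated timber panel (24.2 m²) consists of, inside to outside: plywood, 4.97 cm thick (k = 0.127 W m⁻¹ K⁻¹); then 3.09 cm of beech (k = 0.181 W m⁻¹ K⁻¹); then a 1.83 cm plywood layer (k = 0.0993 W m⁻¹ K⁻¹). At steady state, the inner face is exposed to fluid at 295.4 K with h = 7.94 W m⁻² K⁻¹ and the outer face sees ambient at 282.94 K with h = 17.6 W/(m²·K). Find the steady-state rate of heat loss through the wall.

Q = 325 W

Treat each layer as a resistance in series:
  R_conv,in = 1/(hA) = 1/(7.94·24.2) = 0.005204 K/W
  R_plywood = L/(kA) = 0.0497/(0.127·24.2) = 0.01617 K/W
  R_beech = L/(kA) = 0.0309/(0.181·24.2) = 0.007054 K/W
  R_plywood = L/(kA) = 0.0183/(0.0993·24.2) = 0.007615 K/W
  R_conv,out = 1/(hA) = 1/(17.6·24.2) = 0.002348 K/W
ΣR = 0.005204 + 0.01617 + 0.007054 + 0.007615 + 0.002348 = 0.03839 K/W
Q = ΔT/ΣR = (295.4 K − 282.94 K)/0.03839 = 325 W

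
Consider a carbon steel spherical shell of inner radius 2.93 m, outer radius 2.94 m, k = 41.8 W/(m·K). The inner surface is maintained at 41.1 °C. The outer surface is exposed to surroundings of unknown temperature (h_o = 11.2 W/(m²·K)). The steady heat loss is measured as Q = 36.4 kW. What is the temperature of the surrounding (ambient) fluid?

Series resistances:
  R_carbon steel = (1/2.93 − 1/2.94)/(4πk) = 0.001161/(4π·41.8) = 2.210×10^-6 K/W
  R_conv,out = 1/(4πr²h) = 1/(4π·2.94²·11.2) = 8.220×10^-4 K/W
ΣR = 8.242×10^-4 K/W
ΔT = Q·ΣR = 36400 × 8.242×10^-4 = 30.00 K
Heat flows outward, so T_out = T_in − ΔT = 41.1 − 30.00 = 11.1 °C

T_out = 11.1 °C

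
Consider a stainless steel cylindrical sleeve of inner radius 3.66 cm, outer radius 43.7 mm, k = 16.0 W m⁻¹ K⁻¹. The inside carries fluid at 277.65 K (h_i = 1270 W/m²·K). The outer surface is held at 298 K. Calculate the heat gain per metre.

Treat each layer as a resistance in series:
  R'_conv,in = 1/(2πr h) = 1/(2π·0.0366·1270) = 0.003424 m·K/W
  R'_stainless steel = ln(0.0437/0.0366)/(2πk) = 0.1773/(2π·16.0) = 0.001764 m·K/W
ΣR = 0.003424 + 0.001764 = 0.005188 m·K/W
Q' = ΔT/ΣR = (277.65 K − 298 K)/0.005188 = -3920 W/m
(Negative Q' ⇒ heat flows inward; heat gain = 3920 W/m.)

Q' = 3.92 kW/m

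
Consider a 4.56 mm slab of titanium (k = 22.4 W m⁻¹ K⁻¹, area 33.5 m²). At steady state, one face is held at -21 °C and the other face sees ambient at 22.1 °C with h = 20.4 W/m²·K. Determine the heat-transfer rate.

Resistance network (inner→outer):
  R_titanium = L/(kA) = 0.00456/(22.4·33.5) = 6.077×10^-6 K/W
  R_conv,out = 1/(hA) = 1/(20.4·33.5) = 0.001463 K/W
ΣR = 6.077×10^-6 + 0.001463 = 0.001469 K/W
Q = ΔT/ΣR = (-21 °C − 22.1 °C)/0.001469 = -29300 W
(Negative Q ⇒ heat flows inward; heat gain = 29300 W.)

Q = 29.3 kW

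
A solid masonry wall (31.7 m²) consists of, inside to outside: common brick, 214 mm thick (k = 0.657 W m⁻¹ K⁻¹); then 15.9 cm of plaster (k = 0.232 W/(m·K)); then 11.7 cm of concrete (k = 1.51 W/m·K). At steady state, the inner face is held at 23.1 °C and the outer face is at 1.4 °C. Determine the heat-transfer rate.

Q = 632 W

Resistance network (inner→outer):
  R_common brick = L/(kA) = 0.214/(0.657·31.7) = 0.01028 K/W
  R_plaster = L/(kA) = 0.159/(0.232·31.7) = 0.02162 K/W
  R_concrete = L/(kA) = 0.117/(1.51·31.7) = 0.002444 K/W
ΣR = 0.01028 + 0.02162 + 0.002444 = 0.03434 K/W
Q = ΔT/ΣR = (23.1 °C − 1.4 °C)/0.03434 = 632 W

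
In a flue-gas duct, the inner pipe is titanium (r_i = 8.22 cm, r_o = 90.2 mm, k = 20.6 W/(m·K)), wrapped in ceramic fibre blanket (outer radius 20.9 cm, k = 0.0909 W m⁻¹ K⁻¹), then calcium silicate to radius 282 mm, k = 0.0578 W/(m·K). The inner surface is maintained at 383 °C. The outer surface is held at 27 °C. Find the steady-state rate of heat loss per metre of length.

Resistance network (inner→outer):
  R'_titanium = ln(0.0902/0.0822)/(2πk) = 0.09287/(2π·20.6) = 7.175×10^-4 m·K/W
  R'_ceramic fibre blanket = ln(0.209/0.0902)/(2πk) = 0.8403/(2π·0.0909) = 1.471 m·K/W
  R'_calcium silicate = ln(0.282/0.209)/(2πk) = 0.2996/(2π·0.0578) = 0.8249 m·K/W
ΣR = 7.175×10^-4 + 1.471 + 0.8249 = 2.297 m·K/W
Q' = ΔT/ΣR = (383 °C − 27 °C)/2.297 = 155 W/m

Q' = 155 W/m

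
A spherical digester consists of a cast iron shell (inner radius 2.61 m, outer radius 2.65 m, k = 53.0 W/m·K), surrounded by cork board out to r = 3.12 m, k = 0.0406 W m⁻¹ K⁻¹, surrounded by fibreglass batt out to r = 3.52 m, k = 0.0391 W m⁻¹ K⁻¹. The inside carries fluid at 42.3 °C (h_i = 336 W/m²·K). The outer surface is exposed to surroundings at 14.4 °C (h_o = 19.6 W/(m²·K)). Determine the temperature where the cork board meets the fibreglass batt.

T = 25.6 °C

Series thermal resistances, inner to outer:
  R_conv,in = 1/(4πr²h) = 1/(4π·2.61²·336) = 3.477×10^-5 K/W
  R_cast iron = (1/2.61 − 1/2.65)/(4πk) = 0.005783/(4π·53.0) = 8.683×10^-6 K/W
  R_cork board = (1/2.65 − 1/3.12)/(4πk) = 0.05685/(4π·0.0406) = 0.1114 K/W
  R_fibreglass batt = (1/3.12 − 1/3.52)/(4πk) = 0.03642/(4π·0.0391) = 0.07413 K/W
  R_conv,out = 1/(4πr²h) = 1/(4π·3.52²·19.6) = 3.277×10^-4 K/W
ΣR = 3.477×10^-5 + 8.683×10^-6 + 0.1114 + 0.07413 + 3.277×10^-4 = 0.1859 K/W
Q = ΔT/ΣR = (42.3 °C − 14.4 °C)/0.1859 = 150.1 W
From the inner boundary to the cork board/fibreglass batt interface, ΣR_partial = 0.1114 K/W.
T_interface = T_in − Q·ΣR_partial = 42.3 °C − (150.1)(0.1114) = 25.6 °C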